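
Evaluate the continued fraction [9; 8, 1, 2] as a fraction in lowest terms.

237/26

Fold from the inside: start with 2/1.
  1 + 1/2 = 3/2
  8 + 2/3 = 26/3
  9 + 3/26 = 237/26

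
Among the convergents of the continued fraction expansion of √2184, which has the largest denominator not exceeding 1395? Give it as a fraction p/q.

√2184 = [46; 1, 2, 1, 2, 1, 92, …] (period length 6).
Convergents:
  p_0/q_0 = 46/1
  p_1/q_1 = 47/1
  p_2/q_2 = 140/3
  p_3/q_3 = 187/4
  p_4/q_4 = 514/11
  p_5/q_5 = 701/15
  p_6/q_6 = 65006/1391
  p_7/q_7 = 65707/1406
q_6 = 1391 ≤ 1395 < 1406 = q_7, so the answer is 65006/1391.

65006/1391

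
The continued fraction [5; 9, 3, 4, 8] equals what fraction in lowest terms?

Fold from the inside: start with 8/1.
  4 + 1/8 = 33/8
  3 + 8/33 = 107/33
  9 + 33/107 = 996/107
  5 + 107/996 = 5087/996

5087/996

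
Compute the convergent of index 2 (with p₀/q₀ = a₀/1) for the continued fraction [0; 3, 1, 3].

1/4

Using pₖ = aₖpₖ₋₁ + pₖ₋₂, qₖ = aₖqₖ₋₁ + qₖ₋₂ (with p₋₁=1, p₋₂=0, q₋₁=0, q₋₂=1):
  k=0: a=0, p=0, q=1
  k=1: a=3, p=1, q=3
  k=2: a=1, p=1, q=4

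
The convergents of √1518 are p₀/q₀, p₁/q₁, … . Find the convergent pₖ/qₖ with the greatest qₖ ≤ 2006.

77962/2001

√1518 = [38; 1, 24, 1, 76, …] (period length 4).
Convergents:
  p_0/q_0 = 38/1
  p_1/q_1 = 39/1
  p_2/q_2 = 974/25
  p_3/q_3 = 1013/26
  p_4/q_4 = 77962/2001
  p_5/q_5 = 78975/2027
q_4 = 2001 ≤ 2006 < 2027 = q_5, so the answer is 77962/2001.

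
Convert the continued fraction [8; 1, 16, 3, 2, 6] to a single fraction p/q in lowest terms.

Using pₖ = aₖpₖ₋₁ + pₖ₋₂ and qₖ = aₖqₖ₋₁ + qₖ₋₂:
  k=0: a=8, p=8, q=1
  k=1: a=1, p=9, q=1
  k=2: a=16, p=152, q=17
  k=3: a=3, p=465, q=52
  k=4: a=2, p=1082, q=121
  k=5: a=6, p=6957, q=778

6957/778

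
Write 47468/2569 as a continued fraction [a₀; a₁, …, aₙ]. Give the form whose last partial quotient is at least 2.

[18; 2, 10, 2, 11, 5]

47468 = 18·2569 + 1226
2569 = 2·1226 + 117
1226 = 10·117 + 56
117 = 2·56 + 5
56 = 11·5 + 1
5 = 5·1 + 0  (stop)
So 47468/2569 = [18; 2, 10, 2, 11, 5].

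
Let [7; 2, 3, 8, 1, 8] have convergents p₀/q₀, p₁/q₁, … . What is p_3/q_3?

431/58

Using pₖ = aₖpₖ₋₁ + pₖ₋₂, qₖ = aₖqₖ₋₁ + qₖ₋₂ (with p₋₁=1, p₋₂=0, q₋₁=0, q₋₂=1):
  k=0: a=7, p=7, q=1
  k=1: a=2, p=15, q=2
  k=2: a=3, p=52, q=7
  k=3: a=8, p=431, q=58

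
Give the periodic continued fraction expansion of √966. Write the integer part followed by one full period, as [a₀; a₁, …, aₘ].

a₀ = ⌊√966⌋ = 31.

[31; 12, 2, 2, 2, 12, 62]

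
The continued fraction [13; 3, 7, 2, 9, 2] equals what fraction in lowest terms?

Fold from the inside: start with 2/1.
  9 + 1/2 = 19/2
  2 + 2/19 = 40/19
  7 + 19/40 = 299/40
  3 + 40/299 = 937/299
  13 + 299/937 = 12480/937

12480/937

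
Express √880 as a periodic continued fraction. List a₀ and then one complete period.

a₀ = ⌊√880⌋ = 29.
With m₀=0, d₀=1 and mₖ₊₁ = dₖaₖ − mₖ, dₖ₊₁ = (n − mₖ₊₁²)/dₖ, aₖ₊₁ = ⌊(a₀+mₖ₊₁)/dₖ₊₁⌋:
  k=1: m=29, d=39, a=1
  k=2: m=10, d=20, a=1
  k=3: m=10, d=39, a=1
  k=4: m=29, d=1, a=58
d=1 and a=2a₀=58 at k=4, so the next step gives (m, d) = (29, 39) again — its k=1 value — and the period has length 4.

[29; 1, 1, 1, 58]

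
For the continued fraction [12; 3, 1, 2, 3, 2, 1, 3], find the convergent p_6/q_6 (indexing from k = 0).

Using pₖ = aₖpₖ₋₁ + pₖ₋₂, qₖ = aₖqₖ₋₁ + qₖ₋₂ (with p₋₁=1, p₋₂=0, q₋₁=0, q₋₂=1):
  k=0: a=12, p=12, q=1
  k=1: a=3, p=37, q=3
  k=2: a=1, p=49, q=4
  k=3: a=2, p=135, q=11
  k=4: a=3, p=454, q=37
  k=5: a=2, p=1043, q=85
  k=6: a=1, p=1497, q=122

1497/122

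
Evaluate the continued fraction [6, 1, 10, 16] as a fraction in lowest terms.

Fold from the inside: start with 16/1.
  10 + 1/16 = 161/16
  1 + 16/161 = 177/161
  6 + 161/177 = 1223/177

1223/177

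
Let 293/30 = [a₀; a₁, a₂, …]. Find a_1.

293 = 9·30 + 23   →  a_0 = 9
30 = 1·23 + 7   →  a_1 = 1

1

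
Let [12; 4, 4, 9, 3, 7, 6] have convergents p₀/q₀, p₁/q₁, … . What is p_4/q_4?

Using pₖ = aₖpₖ₋₁ + pₖ₋₂, qₖ = aₖqₖ₋₁ + qₖ₋₂ (with p₋₁=1, p₋₂=0, q₋₁=0, q₋₂=1):
  k=0: a=12, p=12, q=1
  k=1: a=4, p=49, q=4
  k=2: a=4, p=208, q=17
  k=3: a=9, p=1921, q=157
  k=4: a=3, p=5971, q=488

5971/488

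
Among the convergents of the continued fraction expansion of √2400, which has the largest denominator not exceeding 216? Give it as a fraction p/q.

4801/98

√2400 = [48; 1, 96, …] (period length 2).
Convergents:
  p_0/q_0 = 48/1
  p_1/q_1 = 49/1
  p_2/q_2 = 4752/97
  p_3/q_3 = 4801/98
  p_4/q_4 = 465648/9505
q_3 = 98 ≤ 216 < 9505 = q_4, so the answer is 4801/98.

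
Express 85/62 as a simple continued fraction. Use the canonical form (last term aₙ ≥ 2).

[1; 2, 1, 2, 3, 2]

85 = 1*62 + 23
62 = 2*23 + 16
23 = 1*16 + 7
16 = 2*7 + 2
7 = 3*2 + 1
2 = 2*1 + 0  (stop)
So 85/62 = [1; 2, 1, 2, 3, 2].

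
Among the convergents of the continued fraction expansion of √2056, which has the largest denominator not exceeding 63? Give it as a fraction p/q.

√2056 = [45; 2, 1, 10, 1, 2, 90, …] (period length 6).
Convergents:
  p_0/q_0 = 45/1
  p_1/q_1 = 91/2
  p_2/q_2 = 136/3
  p_3/q_3 = 1451/32
  p_4/q_4 = 1587/35
  p_5/q_5 = 4625/102
q_4 = 35 ≤ 63 < 102 = q_5, so the answer is 1587/35.

1587/35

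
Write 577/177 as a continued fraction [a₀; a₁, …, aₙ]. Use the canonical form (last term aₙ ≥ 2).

577 = 3*177 + 46
177 = 3*46 + 39
46 = 1*39 + 7
39 = 5*7 + 4
7 = 1*4 + 3
4 = 1*3 + 1
3 = 3*1 + 0  (stop)
So 577/177 = [3; 3, 1, 5, 1, 1, 3].

[3; 3, 1, 5, 1, 1, 3]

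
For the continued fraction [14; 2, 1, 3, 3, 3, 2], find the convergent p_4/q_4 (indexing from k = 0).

Using pₖ = aₖpₖ₋₁ + pₖ₋₂, qₖ = aₖqₖ₋₁ + qₖ₋₂ (with p₋₁=1, p₋₂=0, q₋₁=0, q₋₂=1):
  k=0: a=14, p=14, q=1
  k=1: a=2, p=29, q=2
  k=2: a=1, p=43, q=3
  k=3: a=3, p=158, q=11
  k=4: a=3, p=517, q=36

517/36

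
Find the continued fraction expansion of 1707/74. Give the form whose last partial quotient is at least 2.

[23; 14, 1, 4]

1707 = 23*74 + 5
74 = 14*5 + 4
5 = 1*4 + 1
4 = 4*1 + 0  (stop)
So 1707/74 = [23; 14, 1, 4].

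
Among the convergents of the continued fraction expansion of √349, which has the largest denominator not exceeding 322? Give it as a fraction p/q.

√349 = [18; 1, 2, 7, 7, 2, 1, 36, …] (period length 7).
Convergents:
  p_0/q_0 = 18/1
  p_1/q_1 = 19/1
  p_2/q_2 = 56/3
  p_3/q_3 = 411/22
  p_4/q_4 = 2933/157
  p_5/q_5 = 6277/336
q_4 = 157 ≤ 322 < 336 = q_5, so the answer is 2933/157.

2933/157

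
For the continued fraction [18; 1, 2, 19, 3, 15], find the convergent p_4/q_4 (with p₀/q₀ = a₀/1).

Using pₖ = aₖpₖ₋₁ + pₖ₋₂, qₖ = aₖqₖ₋₁ + qₖ₋₂ (with p₋₁=1, p₋₂=0, q₋₁=0, q₋₂=1):
  k=0: a=18, p=18, q=1
  k=1: a=1, p=19, q=1
  k=2: a=2, p=56, q=3
  k=3: a=19, p=1083, q=58
  k=4: a=3, p=3305, q=177

3305/177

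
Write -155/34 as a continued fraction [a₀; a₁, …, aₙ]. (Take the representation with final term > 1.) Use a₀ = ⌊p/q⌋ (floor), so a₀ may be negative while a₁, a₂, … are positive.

[-5; 2, 3, 1, 3]

-155 = -5·34 + 15
34 = 2·15 + 4
15 = 3·4 + 3
4 = 1·3 + 1
3 = 3·1 + 0  (stop)
So -155/34 = [-5; 2, 3, 1, 3].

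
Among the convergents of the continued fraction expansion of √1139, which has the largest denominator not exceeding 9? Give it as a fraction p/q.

√1139 = [33; 1, 2, 1, 66, …] (period length 4).
Convergents:
  p_0/q_0 = 33/1
  p_1/q_1 = 34/1
  p_2/q_2 = 101/3
  p_3/q_3 = 135/4
  p_4/q_4 = 9011/267
q_3 = 4 ≤ 9 < 267 = q_4, so the answer is 135/4.

135/4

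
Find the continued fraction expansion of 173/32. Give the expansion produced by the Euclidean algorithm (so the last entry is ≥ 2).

[5; 2, 2, 6]

173 = 5·32 + 13
32 = 2·13 + 6
13 = 2·6 + 1
6 = 6·1 + 0  (stop)
So 173/32 = [5; 2, 2, 6].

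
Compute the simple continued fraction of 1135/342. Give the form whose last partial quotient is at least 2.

[3; 3, 7, 3, 1, 3]

1135 = 3*342 + 109
342 = 3*109 + 15
109 = 7*15 + 4
15 = 3*4 + 3
4 = 1*3 + 1
3 = 3*1 + 0  (stop)
So 1135/342 = [3; 3, 7, 3, 1, 3].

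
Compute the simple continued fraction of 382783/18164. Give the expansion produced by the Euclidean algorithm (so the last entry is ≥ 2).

382783 = 21*18164 + 1339
18164 = 13*1339 + 757
1339 = 1*757 + 582
757 = 1*582 + 175
582 = 3*175 + 57
175 = 3*57 + 4
57 = 14*4 + 1
4 = 4*1 + 0  (stop)
So 382783/18164 = [21; 13, 1, 1, 3, 3, 14, 4].

[21; 13, 1, 1, 3, 3, 14, 4]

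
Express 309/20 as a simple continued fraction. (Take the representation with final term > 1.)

[15; 2, 4, 2]

309 = 15·20 + 9
20 = 2·9 + 2
9 = 4·2 + 1
2 = 2·1 + 0  (stop)
So 309/20 = [15; 2, 4, 2].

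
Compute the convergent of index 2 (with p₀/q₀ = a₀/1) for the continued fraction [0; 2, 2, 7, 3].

2/5

Using pₖ = aₖpₖ₋₁ + pₖ₋₂, qₖ = aₖqₖ₋₁ + qₖ₋₂ (with p₋₁=1, p₋₂=0, q₋₁=0, q₋₂=1):
  k=0: a=0, p=0, q=1
  k=1: a=2, p=1, q=2
  k=2: a=2, p=2, q=5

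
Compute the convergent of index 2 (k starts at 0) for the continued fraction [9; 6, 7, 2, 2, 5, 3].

Using pₖ = aₖpₖ₋₁ + pₖ₋₂, qₖ = aₖqₖ₋₁ + qₖ₋₂ (with p₋₁=1, p₋₂=0, q₋₁=0, q₋₂=1):
  k=0: a=9, p=9, q=1
  k=1: a=6, p=55, q=6
  k=2: a=7, p=394, q=43

394/43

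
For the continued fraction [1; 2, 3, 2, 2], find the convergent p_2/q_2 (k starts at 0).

Using pₖ = aₖpₖ₋₁ + pₖ₋₂, qₖ = aₖqₖ₋₁ + qₖ₋₂ (with p₋₁=1, p₋₂=0, q₋₁=0, q₋₂=1):
  k=0: a=1, p=1, q=1
  k=1: a=2, p=3, q=2
  k=2: a=3, p=10, q=7

10/7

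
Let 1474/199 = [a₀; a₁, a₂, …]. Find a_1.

1474 = 7·199 + 81   →  a_0 = 7
199 = 2·81 + 37   →  a_1 = 2

2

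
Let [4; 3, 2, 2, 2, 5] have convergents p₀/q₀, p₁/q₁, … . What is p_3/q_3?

Using pₖ = aₖpₖ₋₁ + pₖ₋₂, qₖ = aₖqₖ₋₁ + qₖ₋₂ (with p₋₁=1, p₋₂=0, q₋₁=0, q₋₂=1):
  k=0: a=4, p=4, q=1
  k=1: a=3, p=13, q=3
  k=2: a=2, p=30, q=7
  k=3: a=2, p=73, q=17

73/17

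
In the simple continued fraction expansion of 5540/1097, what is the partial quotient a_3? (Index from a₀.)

5540 = 5·1097 + 55   →  a_0 = 5
1097 = 19·55 + 52   →  a_1 = 19
55 = 1·52 + 3   →  a_2 = 1
52 = 17·3 + 1   →  a_3 = 17

17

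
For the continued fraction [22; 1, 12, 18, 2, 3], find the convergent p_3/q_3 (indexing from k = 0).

Using pₖ = aₖpₖ₋₁ + pₖ₋₂, qₖ = aₖqₖ₋₁ + qₖ₋₂ (with p₋₁=1, p₋₂=0, q₋₁=0, q₋₂=1):
  k=0: a=22, p=22, q=1
  k=1: a=1, p=23, q=1
  k=2: a=12, p=298, q=13
  k=3: a=18, p=5387, q=235

5387/235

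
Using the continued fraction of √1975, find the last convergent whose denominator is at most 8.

√1975 = [44; 2, 3, 1, 2, 1, 3, 2, 88, …] (period length 8).
Convergents:
  p_0/q_0 = 44/1
  p_1/q_1 = 89/2
  p_2/q_2 = 311/7
  p_3/q_3 = 400/9
q_2 = 7 ≤ 8 < 9 = q_3, so the answer is 311/7.

311/7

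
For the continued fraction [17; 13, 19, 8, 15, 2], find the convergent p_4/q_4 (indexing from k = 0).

515765/30203

Using pₖ = aₖpₖ₋₁ + pₖ₋₂, qₖ = aₖqₖ₋₁ + qₖ₋₂ (with p₋₁=1, p₋₂=0, q₋₁=0, q₋₂=1):
  k=0: a=17, p=17, q=1
  k=1: a=13, p=222, q=13
  k=2: a=19, p=4235, q=248
  k=3: a=8, p=34102, q=1997
  k=4: a=15, p=515765, q=30203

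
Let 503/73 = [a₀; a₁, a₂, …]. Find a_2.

8

503 = 6·73 + 65   →  a_0 = 6
73 = 1·65 + 8   →  a_1 = 1
65 = 8·8 + 1   →  a_2 = 8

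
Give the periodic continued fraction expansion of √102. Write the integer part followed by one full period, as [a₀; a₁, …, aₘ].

[10; 10, 20]

a₀ = ⌊√102⌋ = 10.
With m₀=0, d₀=1 and mₖ₊₁ = dₖaₖ − mₖ, dₖ₊₁ = (n − mₖ₊₁²)/dₖ, aₖ₊₁ = ⌊(a₀+mₖ₊₁)/dₖ₊₁⌋:
  k=1: m=10, d=2, a=10
  k=2: m=10, d=1, a=20
d=1 and a=2a₀=20 at k=2, so the next step gives (m, d) = (10, 2) again — its k=1 value — and the period has length 2.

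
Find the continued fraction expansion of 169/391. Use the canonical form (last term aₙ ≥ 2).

[0; 2, 3, 5, 3, 3]

169 = 0·391 + 169
391 = 2·169 + 53
169 = 3·53 + 10
53 = 5·10 + 3
10 = 3·3 + 1
3 = 3·1 + 0  (stop)
So 169/391 = [0; 2, 3, 5, 3, 3].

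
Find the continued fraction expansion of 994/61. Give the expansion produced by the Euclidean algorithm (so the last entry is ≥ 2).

[16; 3, 2, 1, 1, 3]

994 = 16·61 + 18
61 = 3·18 + 7
18 = 2·7 + 4
7 = 1·4 + 3
4 = 1·3 + 1
3 = 3·1 + 0  (stop)
So 994/61 = [16; 3, 2, 1, 1, 3].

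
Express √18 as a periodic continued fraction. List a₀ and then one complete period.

[4; 4, 8]

a₀ = ⌊√18⌋ = 4.
With m₀=0, d₀=1 and mₖ₊₁ = dₖaₖ − mₖ, dₖ₊₁ = (n − mₖ₊₁²)/dₖ, aₖ₊₁ = ⌊(a₀+mₖ₊₁)/dₖ₊₁⌋:
  k=1: m=4, d=2, a=4
  k=2: m=4, d=1, a=8
d=1 and a=2a₀=8 at k=2, so the next step gives (m, d) = (4, 2) again — its k=1 value — and the period has length 2.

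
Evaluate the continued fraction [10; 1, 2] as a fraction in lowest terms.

32/3

Using pₖ = aₖpₖ₋₁ + pₖ₋₂ and qₖ = aₖqₖ₋₁ + qₖ₋₂:
  k=0: a=10, p=10, q=1
  k=1: a=1, p=11, q=1
  k=2: a=2, p=32, q=3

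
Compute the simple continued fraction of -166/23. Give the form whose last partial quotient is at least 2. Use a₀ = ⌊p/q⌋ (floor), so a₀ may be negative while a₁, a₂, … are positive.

-166 = -8·23 + 18
23 = 1·18 + 5
18 = 3·5 + 3
5 = 1·3 + 2
3 = 1·2 + 1
2 = 2·1 + 0  (stop)
So -166/23 = [-8; 1, 3, 1, 1, 2].

[-8; 1, 3, 1, 1, 2]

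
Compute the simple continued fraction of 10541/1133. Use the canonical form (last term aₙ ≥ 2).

[9; 3, 3, 2, 2, 6, 3]

10541 = 9*1133 + 344
1133 = 3*344 + 101
344 = 3*101 + 41
101 = 2*41 + 19
41 = 2*19 + 3
19 = 6*3 + 1
3 = 3*1 + 0  (stop)
So 10541/1133 = [9; 3, 3, 2, 2, 6, 3].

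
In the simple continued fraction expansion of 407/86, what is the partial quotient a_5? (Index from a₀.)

1

407 = 4·86 + 63   →  a_0 = 4
86 = 1·63 + 23   →  a_1 = 1
63 = 2·23 + 17   →  a_2 = 2
23 = 1·17 + 6   →  a_3 = 1
17 = 2·6 + 5   →  a_4 = 2
6 = 1·5 + 1   →  a_5 = 1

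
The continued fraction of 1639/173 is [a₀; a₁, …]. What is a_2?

1639 = 9·173 + 82   →  a_0 = 9
173 = 2·82 + 9   →  a_1 = 2
82 = 9·9 + 1   →  a_2 = 9

9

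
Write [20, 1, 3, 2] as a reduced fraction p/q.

187/9

Fold from the inside: start with 2/1.
  3 + 1/2 = 7/2
  1 + 2/7 = 9/7
  20 + 7/9 = 187/9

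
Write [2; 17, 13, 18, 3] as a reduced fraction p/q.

25240/12261

Using pₖ = aₖpₖ₋₁ + pₖ₋₂ and qₖ = aₖqₖ₋₁ + qₖ₋₂:
  k=0: a=2, p=2, q=1
  k=1: a=17, p=35, q=17
  k=2: a=13, p=457, q=222
  k=3: a=18, p=8261, q=4013
  k=4: a=3, p=25240, q=12261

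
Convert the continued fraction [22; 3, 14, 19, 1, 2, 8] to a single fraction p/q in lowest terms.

Using pₖ = aₖpₖ₋₁ + pₖ₋₂ and qₖ = aₖqₖ₋₁ + qₖ₋₂:
  k=0: a=22, p=22, q=1
  k=1: a=3, p=67, q=3
  k=2: a=14, p=960, q=43
  k=3: a=19, p=18307, q=820
  k=4: a=1, p=19267, q=863
  k=5: a=2, p=56841, q=2546
  k=6: a=8, p=473995, q=21231

473995/21231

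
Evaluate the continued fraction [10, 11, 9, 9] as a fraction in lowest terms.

Fold from the inside: start with 9/1.
  9 + 1/9 = 82/9
  11 + 9/82 = 911/82
  10 + 82/911 = 9192/911

9192/911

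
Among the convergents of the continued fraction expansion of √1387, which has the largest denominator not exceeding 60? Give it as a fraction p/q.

√1387 = [37; 4, 8, 37, 8, 4, 74, …] (period length 6).
Convergents:
  p_0/q_0 = 37/1
  p_1/q_1 = 149/4
  p_2/q_2 = 1229/33
  p_3/q_3 = 45622/1225
q_2 = 33 ≤ 60 < 1225 = q_3, so the answer is 1229/33.

1229/33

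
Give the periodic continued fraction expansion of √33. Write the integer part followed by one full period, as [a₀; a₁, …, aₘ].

a₀ = ⌊√33⌋ = 5.
With m₀=0, d₀=1 and mₖ₊₁ = dₖaₖ − mₖ, dₖ₊₁ = (n − mₖ₊₁²)/dₖ, aₖ₊₁ = ⌊(a₀+mₖ₊₁)/dₖ₊₁⌋:
  k=1: m=5, d=8, a=1
  k=2: m=3, d=3, a=2
  k=3: m=3, d=8, a=1
  k=4: m=5, d=1, a=10
d=1 and a=2a₀=10 at k=4, so the next step gives (m, d) = (5, 8) again — its k=1 value — and the period has length 4.

[5; 1, 2, 1, 10]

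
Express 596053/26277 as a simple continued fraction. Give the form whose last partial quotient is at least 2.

596053 = 22·26277 + 17959
26277 = 1·17959 + 8318
17959 = 2·8318 + 1323
8318 = 6·1323 + 380
1323 = 3·380 + 183
380 = 2·183 + 14
183 = 13·14 + 1
14 = 14·1 + 0  (stop)
So 596053/26277 = [22; 1, 2, 6, 3, 2, 13, 14].

[22; 1, 2, 6, 3, 2, 13, 14]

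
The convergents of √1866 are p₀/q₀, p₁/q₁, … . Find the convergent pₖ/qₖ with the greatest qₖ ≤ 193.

√1866 = [43; 5, 14, 5, 86, …] (period length 4).
Convergents:
  p_0/q_0 = 43/1
  p_1/q_1 = 216/5
  p_2/q_2 = 3067/71
  p_3/q_3 = 15551/360
q_2 = 71 ≤ 193 < 360 = q_3, so the answer is 3067/71.

3067/71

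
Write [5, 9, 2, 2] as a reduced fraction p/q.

240/47

Using pₖ = aₖpₖ₋₁ + pₖ₋₂ and qₖ = aₖqₖ₋₁ + qₖ₋₂:
  k=0: a=5, p=5, q=1
  k=1: a=9, p=46, q=9
  k=2: a=2, p=97, q=19
  k=3: a=2, p=240, q=47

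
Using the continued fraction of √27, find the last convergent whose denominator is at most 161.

265/51

√27 = [5; 5, 10, …] (period length 2).
Convergents:
  p_0/q_0 = 5/1
  p_1/q_1 = 26/5
  p_2/q_2 = 265/51
  p_3/q_3 = 1351/260
q_2 = 51 ≤ 161 < 260 = q_3, so the answer is 265/51.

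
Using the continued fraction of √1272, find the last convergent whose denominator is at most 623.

√1272 = [35; 1, 1, 1, 70, …] (period length 4).
Convergents:
  p_0/q_0 = 35/1
  p_1/q_1 = 36/1
  p_2/q_2 = 71/2
  p_3/q_3 = 107/3
  p_4/q_4 = 7561/212
  p_5/q_5 = 7668/215
  p_6/q_6 = 15229/427
  p_7/q_7 = 22897/642
q_6 = 427 ≤ 623 < 642 = q_7, so the answer is 15229/427.

15229/427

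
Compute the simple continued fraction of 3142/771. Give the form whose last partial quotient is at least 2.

3142 = 4·771 + 58
771 = 13·58 + 17
58 = 3·17 + 7
17 = 2·7 + 3
7 = 2·3 + 1
3 = 3·1 + 0  (stop)
So 3142/771 = [4; 13, 3, 2, 2, 3].

[4; 13, 3, 2, 2, 3]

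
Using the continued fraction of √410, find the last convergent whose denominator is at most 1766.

√410 = [20; 4, 40, …] (period length 2).
Convergents:
  p_0/q_0 = 20/1
  p_1/q_1 = 81/4
  p_2/q_2 = 3260/161
  p_3/q_3 = 13121/648
  p_4/q_4 = 528100/26081
q_3 = 648 ≤ 1766 < 26081 = q_4, so the answer is 13121/648.

13121/648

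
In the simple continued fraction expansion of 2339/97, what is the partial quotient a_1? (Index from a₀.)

2339 = 24·97 + 11   →  a_0 = 24
97 = 8·11 + 9   →  a_1 = 8

8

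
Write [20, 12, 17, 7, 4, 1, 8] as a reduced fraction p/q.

Using pₖ = aₖpₖ₋₁ + pₖ₋₂ and qₖ = aₖqₖ₋₁ + qₖ₋₂:
  k=0: a=20, p=20, q=1
  k=1: a=12, p=241, q=12
  k=2: a=17, p=4117, q=205
  k=3: a=7, p=29060, q=1447
  k=4: a=4, p=120357, q=5993
  k=5: a=1, p=149417, q=7440
  k=6: a=8, p=1315693, q=65513

1315693/65513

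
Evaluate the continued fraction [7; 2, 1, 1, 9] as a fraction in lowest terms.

Fold from the inside: start with 9/1.
  1 + 1/9 = 10/9
  1 + 9/10 = 19/10
  2 + 10/19 = 48/19
  7 + 19/48 = 355/48

355/48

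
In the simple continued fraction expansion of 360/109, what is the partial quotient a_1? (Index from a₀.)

3

360 = 3·109 + 33   →  a_0 = 3
109 = 3·33 + 10   →  a_1 = 3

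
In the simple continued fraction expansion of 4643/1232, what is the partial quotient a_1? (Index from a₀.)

4643 = 3·1232 + 947   →  a_0 = 3
1232 = 1·947 + 285   →  a_1 = 1

1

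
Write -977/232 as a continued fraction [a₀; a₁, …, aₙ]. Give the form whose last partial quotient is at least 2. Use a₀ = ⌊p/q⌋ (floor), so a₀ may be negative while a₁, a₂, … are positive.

[-5; 1, 3, 1, 2, 1, 3, 3]

-977 = -5·232 + 183
232 = 1·183 + 49
183 = 3·49 + 36
49 = 1·36 + 13
36 = 2·13 + 10
13 = 1·10 + 3
10 = 3·3 + 1
3 = 3·1 + 0  (stop)
So -977/232 = [-5; 1, 3, 1, 2, 1, 3, 3].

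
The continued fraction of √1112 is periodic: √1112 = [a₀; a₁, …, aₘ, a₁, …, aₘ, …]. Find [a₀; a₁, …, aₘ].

a₀ = ⌊√1112⌋ = 33.
With m₀=0, d₀=1 and mₖ₊₁ = dₖaₖ − mₖ, dₖ₊₁ = (n − mₖ₊₁²)/dₖ, aₖ₊₁ = ⌊(a₀+mₖ₊₁)/dₖ₊₁⌋:
  k=1: m=33, d=23, a=2
  k=2: m=13, d=41, a=1
  k=3: m=28, d=8, a=7
  k=4: m=28, d=41, a=1
  k=5: m=13, d=23, a=2
  k=6: m=33, d=1, a=66
d=1 and a=2a₀=66 at k=6, so the next step gives (m, d) = (33, 23) again — its k=1 value — and the period has length 6.

[33; 2, 1, 7, 1, 2, 66]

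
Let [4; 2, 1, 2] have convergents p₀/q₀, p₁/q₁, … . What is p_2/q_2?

13/3

Using pₖ = aₖpₖ₋₁ + pₖ₋₂, qₖ = aₖqₖ₋₁ + qₖ₋₂ (with p₋₁=1, p₋₂=0, q₋₁=0, q₋₂=1):
  k=0: a=4, p=4, q=1
  k=1: a=2, p=9, q=2
  k=2: a=1, p=13, q=3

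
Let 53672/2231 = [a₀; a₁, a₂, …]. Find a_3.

3

53672 = 24·2231 + 128   →  a_0 = 24
2231 = 17·128 + 55   →  a_1 = 17
128 = 2·55 + 18   →  a_2 = 2
55 = 3·18 + 1   →  a_3 = 3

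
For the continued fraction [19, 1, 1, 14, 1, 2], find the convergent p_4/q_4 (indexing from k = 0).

605/31

Using pₖ = aₖpₖ₋₁ + pₖ₋₂, qₖ = aₖqₖ₋₁ + qₖ₋₂ (with p₋₁=1, p₋₂=0, q₋₁=0, q₋₂=1):
  k=0: a=19, p=19, q=1
  k=1: a=1, p=20, q=1
  k=2: a=1, p=39, q=2
  k=3: a=14, p=566, q=29
  k=4: a=1, p=605, q=31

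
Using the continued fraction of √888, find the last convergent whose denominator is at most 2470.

44401/1490

√888 = [29; 1, 3, 1, 58, …] (period length 4).
Convergents:
  p_0/q_0 = 29/1
  p_1/q_1 = 30/1
  p_2/q_2 = 119/4
  p_3/q_3 = 149/5
  p_4/q_4 = 8761/294
  p_5/q_5 = 8910/299
  p_6/q_6 = 35491/1191
  p_7/q_7 = 44401/1490
  p_8/q_8 = 2610749/87611
q_7 = 1490 ≤ 2470 < 87611 = q_8, so the answer is 44401/1490.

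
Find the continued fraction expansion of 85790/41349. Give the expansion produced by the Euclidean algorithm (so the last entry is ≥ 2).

[2; 13, 2, 1, 2, 7, 17, 3]

85790 = 2·41349 + 3092
41349 = 13·3092 + 1153
3092 = 2·1153 + 786
1153 = 1·786 + 367
786 = 2·367 + 52
367 = 7·52 + 3
52 = 17·3 + 1
3 = 3·1 + 0  (stop)
So 85790/41349 = [2; 13, 2, 1, 2, 7, 17, 3].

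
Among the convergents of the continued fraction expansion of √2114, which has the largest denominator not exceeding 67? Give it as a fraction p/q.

√2114 = [45; 1, 44, 1, 90, …] (period length 4).
Convergents:
  p_0/q_0 = 45/1
  p_1/q_1 = 46/1
  p_2/q_2 = 2069/45
  p_3/q_3 = 2115/46
  p_4/q_4 = 192419/4185
q_3 = 46 ≤ 67 < 4185 = q_4, so the answer is 2115/46.

2115/46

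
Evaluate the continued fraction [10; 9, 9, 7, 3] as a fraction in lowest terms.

18511/1831

Using pₖ = aₖpₖ₋₁ + pₖ₋₂ and qₖ = aₖqₖ₋₁ + qₖ₋₂:
  k=0: a=10, p=10, q=1
  k=1: a=9, p=91, q=9
  k=2: a=9, p=829, q=82
  k=3: a=7, p=5894, q=583
  k=4: a=3, p=18511, q=1831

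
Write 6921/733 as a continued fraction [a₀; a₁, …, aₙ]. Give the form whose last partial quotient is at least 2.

[9; 2, 3, 1, 4, 3, 5]

6921 = 9*733 + 324
733 = 2*324 + 85
324 = 3*85 + 69
85 = 1*69 + 16
69 = 4*16 + 5
16 = 3*5 + 1
5 = 5*1 + 0  (stop)
So 6921/733 = [9; 2, 3, 1, 4, 3, 5].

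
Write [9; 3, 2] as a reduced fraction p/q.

Fold from the inside: start with 2/1.
  3 + 1/2 = 7/2
  9 + 2/7 = 65/7

65/7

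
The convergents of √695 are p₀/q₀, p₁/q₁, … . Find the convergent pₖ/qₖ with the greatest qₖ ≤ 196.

2979/113

√695 = [26; 2, 1, 3, 10, 3, 1, 2, 52, …] (period length 8).
Convergents:
  p_0/q_0 = 26/1
  p_1/q_1 = 53/2
  p_2/q_2 = 79/3
  p_3/q_3 = 290/11
  p_4/q_4 = 2979/113
  p_5/q_5 = 9227/350
q_4 = 113 ≤ 196 < 350 = q_5, so the answer is 2979/113.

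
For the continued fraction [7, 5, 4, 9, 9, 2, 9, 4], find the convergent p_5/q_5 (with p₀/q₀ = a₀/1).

Using pₖ = aₖpₖ₋₁ + pₖ₋₂, qₖ = aₖqₖ₋₁ + qₖ₋₂ (with p₋₁=1, p₋₂=0, q₋₁=0, q₋₂=1):
  k=0: a=7, p=7, q=1
  k=1: a=5, p=36, q=5
  k=2: a=4, p=151, q=21
  k=3: a=9, p=1395, q=194
  k=4: a=9, p=12706, q=1767
  k=5: a=2, p=26807, q=3728

26807/3728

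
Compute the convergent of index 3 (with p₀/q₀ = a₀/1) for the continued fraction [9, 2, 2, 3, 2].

Using pₖ = aₖpₖ₋₁ + pₖ₋₂, qₖ = aₖqₖ₋₁ + qₖ₋₂ (with p₋₁=1, p₋₂=0, q₋₁=0, q₋₂=1):
  k=0: a=9, p=9, q=1
  k=1: a=2, p=19, q=2
  k=2: a=2, p=47, q=5
  k=3: a=3, p=160, q=17

160/17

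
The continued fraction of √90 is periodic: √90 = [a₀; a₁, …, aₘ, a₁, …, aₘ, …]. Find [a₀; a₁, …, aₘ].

a₀ = ⌊√90⌋ = 9.
With m₀=0, d₀=1 and mₖ₊₁ = dₖaₖ − mₖ, dₖ₊₁ = (n − mₖ₊₁²)/dₖ, aₖ₊₁ = ⌊(a₀+mₖ₊₁)/dₖ₊₁⌋:
  k=1: m=9, d=9, a=2
  k=2: m=9, d=1, a=18
d=1 and a=2a₀=18 at k=2, so the next step gives (m, d) = (9, 9) again — its k=1 value — and the period has length 2.

[9; 2, 18]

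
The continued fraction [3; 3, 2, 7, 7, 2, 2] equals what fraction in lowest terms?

Using pₖ = aₖpₖ₋₁ + pₖ₋₂ and qₖ = aₖqₖ₋₁ + qₖ₋₂:
  k=0: a=3, p=3, q=1
  k=1: a=3, p=10, q=3
  k=2: a=2, p=23, q=7
  k=3: a=7, p=171, q=52
  k=4: a=7, p=1220, q=371
  k=5: a=2, p=2611, q=794
  k=6: a=2, p=6442, q=1959

6442/1959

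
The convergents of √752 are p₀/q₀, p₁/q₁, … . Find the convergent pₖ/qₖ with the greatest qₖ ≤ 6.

137/5

√752 = [27; 2, 2, 1, 2, 1, 2, 2, 54, …] (period length 8).
Convergents:
  p_0/q_0 = 27/1
  p_1/q_1 = 55/2
  p_2/q_2 = 137/5
  p_3/q_3 = 192/7
q_2 = 5 ≤ 6 < 7 = q_3, so the answer is 137/5.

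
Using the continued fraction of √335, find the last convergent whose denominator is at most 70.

√335 = [18; 3, 3, 3, 36, …] (period length 4).
Convergents:
  p_0/q_0 = 18/1
  p_1/q_1 = 55/3
  p_2/q_2 = 183/10
  p_3/q_3 = 604/33
  p_4/q_4 = 21927/1198
q_3 = 33 ≤ 70 < 1198 = q_4, so the answer is 604/33.

604/33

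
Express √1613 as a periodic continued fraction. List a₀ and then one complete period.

[40; 6, 6, 80]

a₀ = ⌊√1613⌋ = 40.
With m₀=0, d₀=1 and mₖ₊₁ = dₖaₖ − mₖ, dₖ₊₁ = (n − mₖ₊₁²)/dₖ, aₖ₊₁ = ⌊(a₀+mₖ₊₁)/dₖ₊₁⌋:
  k=1: m=40, d=13, a=6
  k=2: m=38, d=13, a=6
  k=3: m=40, d=1, a=80
d=1 and a=2a₀=80 at k=3, so the next step gives (m, d) = (40, 13) again — its k=1 value — and the period has length 3.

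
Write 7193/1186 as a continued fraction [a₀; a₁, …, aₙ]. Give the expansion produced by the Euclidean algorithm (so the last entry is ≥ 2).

[6; 15, 2, 2, 15]

7193 = 6*1186 + 77
1186 = 15*77 + 31
77 = 2*31 + 15
31 = 2*15 + 1
15 = 15*1 + 0  (stop)
So 7193/1186 = [6; 15, 2, 2, 15].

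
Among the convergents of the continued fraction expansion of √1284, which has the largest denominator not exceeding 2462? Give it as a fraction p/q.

√1284 = [35; 1, 4, 1, 70, …] (period length 4).
Convergents:
  p_0/q_0 = 35/1
  p_1/q_1 = 36/1
  p_2/q_2 = 179/5
  p_3/q_3 = 215/6
  p_4/q_4 = 15229/425
  p_5/q_5 = 15444/431
  p_6/q_6 = 77005/2149
  p_7/q_7 = 92449/2580
q_6 = 2149 ≤ 2462 < 2580 = q_7, so the answer is 77005/2149.

77005/2149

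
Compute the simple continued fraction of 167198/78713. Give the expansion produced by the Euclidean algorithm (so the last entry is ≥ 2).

[2; 8, 18, 5, 15, 7]

167198 = 2×78713 + 9772
78713 = 8×9772 + 537
9772 = 18×537 + 106
537 = 5×106 + 7
106 = 15×7 + 1
7 = 7×1 + 0  (stop)
So 167198/78713 = [2; 8, 18, 5, 15, 7].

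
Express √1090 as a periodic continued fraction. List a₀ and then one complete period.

a₀ = ⌊√1090⌋ = 33.
With m₀=0, d₀=1 and mₖ₊₁ = dₖaₖ − mₖ, dₖ₊₁ = (n − mₖ₊₁²)/dₖ, aₖ₊₁ = ⌊(a₀+mₖ₊₁)/dₖ₊₁⌋:
  k=1: m=33, d=1, a=66
d=1 and a=2a₀=66 at k=1, so the next step gives (m, d) = (33, 1) again — its k=1 value — and the period has length 1.

[33; 66]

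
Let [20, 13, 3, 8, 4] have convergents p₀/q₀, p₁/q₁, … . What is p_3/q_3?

Using pₖ = aₖpₖ₋₁ + pₖ₋₂, qₖ = aₖqₖ₋₁ + qₖ₋₂ (with p₋₁=1, p₋₂=0, q₋₁=0, q₋₂=1):
  k=0: a=20, p=20, q=1
  k=1: a=13, p=261, q=13
  k=2: a=3, p=803, q=40
  k=3: a=8, p=6685, q=333

6685/333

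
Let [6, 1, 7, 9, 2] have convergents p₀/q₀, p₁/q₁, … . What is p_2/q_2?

55/8

Using pₖ = aₖpₖ₋₁ + pₖ₋₂, qₖ = aₖqₖ₋₁ + qₖ₋₂ (with p₋₁=1, p₋₂=0, q₋₁=0, q₋₂=1):
  k=0: a=6, p=6, q=1
  k=1: a=1, p=7, q=1
  k=2: a=7, p=55, q=8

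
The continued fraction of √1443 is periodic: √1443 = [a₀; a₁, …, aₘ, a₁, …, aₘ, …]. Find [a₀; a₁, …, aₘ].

[37; 1, 74]

a₀ = ⌊√1443⌋ = 37.
With m₀=0, d₀=1 and mₖ₊₁ = dₖaₖ − mₖ, dₖ₊₁ = (n − mₖ₊₁²)/dₖ, aₖ₊₁ = ⌊(a₀+mₖ₊₁)/dₖ₊₁⌋:
  k=1: m=37, d=74, a=1
  k=2: m=37, d=1, a=74
d=1 and a=2a₀=74 at k=2, so the next step gives (m, d) = (37, 74) again — its k=1 value — and the period has length 2.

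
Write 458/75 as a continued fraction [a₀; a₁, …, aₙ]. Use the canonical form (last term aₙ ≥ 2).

[6; 9, 2, 1, 2]

458 = 6×75 + 8
75 = 9×8 + 3
8 = 2×3 + 2
3 = 1×2 + 1
2 = 2×1 + 0  (stop)
So 458/75 = [6; 9, 2, 1, 2].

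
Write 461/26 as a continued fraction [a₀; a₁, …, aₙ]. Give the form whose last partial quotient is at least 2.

[17; 1, 2, 1, 2, 2]

461 = 17·26 + 19
26 = 1·19 + 7
19 = 2·7 + 5
7 = 1·5 + 2
5 = 2·2 + 1
2 = 2·1 + 0  (stop)
So 461/26 = [17; 1, 2, 1, 2, 2].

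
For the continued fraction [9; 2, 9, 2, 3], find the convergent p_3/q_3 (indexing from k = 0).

379/40

Using pₖ = aₖpₖ₋₁ + pₖ₋₂, qₖ = aₖqₖ₋₁ + qₖ₋₂ (with p₋₁=1, p₋₂=0, q₋₁=0, q₋₂=1):
  k=0: a=9, p=9, q=1
  k=1: a=2, p=19, q=2
  k=2: a=9, p=180, q=19
  k=3: a=2, p=379, q=40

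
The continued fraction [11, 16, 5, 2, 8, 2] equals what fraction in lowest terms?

Fold from the inside: start with 2/1.
  8 + 1/2 = 17/2
  2 + 2/17 = 36/17
  5 + 17/36 = 197/36
  16 + 36/197 = 3188/197
  11 + 197/3188 = 35265/3188

35265/3188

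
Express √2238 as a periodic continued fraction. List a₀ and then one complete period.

a₀ = ⌊√2238⌋ = 47.
With m₀=0, d₀=1 and mₖ₊₁ = dₖaₖ − mₖ, dₖ₊₁ = (n − mₖ₊₁²)/dₖ, aₖ₊₁ = ⌊(a₀+mₖ₊₁)/dₖ₊₁⌋:
  k=1: m=47, d=29, a=3
  k=2: m=40, d=22, a=3
  k=3: m=26, d=71, a=1
  k=4: m=45, d=3, a=30
  k=5: m=45, d=71, a=1
  k=6: m=26, d=22, a=3
  k=7: m=40, d=29, a=3
  k=8: m=47, d=1, a=94
d=1 and a=2a₀=94 at k=8, so the next step gives (m, d) = (47, 29) again — its k=1 value — and the period has length 8.

[47; 3, 3, 1, 30, 1, 3, 3, 94]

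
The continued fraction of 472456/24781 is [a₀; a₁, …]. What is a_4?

2

472456 = 19·24781 + 1617   →  a_0 = 19
24781 = 15·1617 + 526   →  a_1 = 15
1617 = 3·526 + 39   →  a_2 = 3
526 = 13·39 + 19   →  a_3 = 13
39 = 2·19 + 1   →  a_4 = 2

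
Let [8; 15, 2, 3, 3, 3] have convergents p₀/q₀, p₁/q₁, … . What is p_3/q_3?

871/108

Using pₖ = aₖpₖ₋₁ + pₖ₋₂, qₖ = aₖqₖ₋₁ + qₖ₋₂ (with p₋₁=1, p₋₂=0, q₋₁=0, q₋₂=1):
  k=0: a=8, p=8, q=1
  k=1: a=15, p=121, q=15
  k=2: a=2, p=250, q=31
  k=3: a=3, p=871, q=108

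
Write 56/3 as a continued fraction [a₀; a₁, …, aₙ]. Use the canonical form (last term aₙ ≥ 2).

[18; 1, 2]

56 = 18×3 + 2
3 = 1×2 + 1
2 = 2×1 + 0  (stop)
So 56/3 = [18; 1, 2].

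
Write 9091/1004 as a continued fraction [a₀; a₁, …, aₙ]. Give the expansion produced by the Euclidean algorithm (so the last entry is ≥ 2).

[9; 18, 3, 1, 13]

9091 = 9*1004 + 55
1004 = 18*55 + 14
55 = 3*14 + 13
14 = 1*13 + 1
13 = 13*1 + 0  (stop)
So 9091/1004 = [9; 18, 3, 1, 13].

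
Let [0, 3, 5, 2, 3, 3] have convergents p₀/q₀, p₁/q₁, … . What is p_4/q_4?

Using pₖ = aₖpₖ₋₁ + pₖ₋₂, qₖ = aₖqₖ₋₁ + qₖ₋₂ (with p₋₁=1, p₋₂=0, q₋₁=0, q₋₂=1):
  k=0: a=0, p=0, q=1
  k=1: a=3, p=1, q=3
  k=2: a=5, p=5, q=16
  k=3: a=2, p=11, q=35
  k=4: a=3, p=38, q=121

38/121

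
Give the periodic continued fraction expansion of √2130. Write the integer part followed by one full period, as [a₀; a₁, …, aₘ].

[46; 6, 1, 1, 2, 1, 1, 6, 92]

a₀ = ⌊√2130⌋ = 46.
With m₀=0, d₀=1 and mₖ₊₁ = dₖaₖ − mₖ, dₖ₊₁ = (n − mₖ₊₁²)/dₖ, aₖ₊₁ = ⌊(a₀+mₖ₊₁)/dₖ₊₁⌋:
  k=1: m=46, d=14, a=6
  k=2: m=38, d=49, a=1
  k=3: m=11, d=41, a=1
  k=4: m=30, d=30, a=2
  k=5: m=30, d=41, a=1
  k=6: m=11, d=49, a=1
  k=7: m=38, d=14, a=6
  k=8: m=46, d=1, a=92
d=1 and a=2a₀=92 at k=8, so the next step gives (m, d) = (46, 14) again — its k=1 value — and the period has length 8.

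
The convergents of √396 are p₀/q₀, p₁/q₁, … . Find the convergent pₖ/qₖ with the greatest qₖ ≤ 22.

199/10

√396 = [19; 1, 8, 1, 38, …] (period length 4).
Convergents:
  p_0/q_0 = 19/1
  p_1/q_1 = 20/1
  p_2/q_2 = 179/9
  p_3/q_3 = 199/10
  p_4/q_4 = 7741/389
q_3 = 10 ≤ 22 < 389 = q_4, so the answer is 199/10.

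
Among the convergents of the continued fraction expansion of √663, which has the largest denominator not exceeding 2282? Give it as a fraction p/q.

√663 = [25; 1, 2, 1, 50, …] (period length 4).
Convergents:
  p_0/q_0 = 25/1
  p_1/q_1 = 26/1
  p_2/q_2 = 77/3
  p_3/q_3 = 103/4
  p_4/q_4 = 5227/203
  p_5/q_5 = 5330/207
  p_6/q_6 = 15887/617
  p_7/q_7 = 21217/824
  p_8/q_8 = 1076737/41817
q_7 = 824 ≤ 2282 < 41817 = q_8, so the answer is 21217/824.

21217/824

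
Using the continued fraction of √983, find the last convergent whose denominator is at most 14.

94/3

√983 = [31; 2, 1, 5, 31, 5, 1, 2, 62, …] (period length 8).
Convergents:
  p_0/q_0 = 31/1
  p_1/q_1 = 63/2
  p_2/q_2 = 94/3
  p_3/q_3 = 533/17
q_2 = 3 ≤ 14 < 17 = q_3, so the answer is 94/3.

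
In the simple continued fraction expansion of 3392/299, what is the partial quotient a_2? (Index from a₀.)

3392 = 11·299 + 103   →  a_0 = 11
299 = 2·103 + 93   →  a_1 = 2
103 = 1·93 + 10   →  a_2 = 1

1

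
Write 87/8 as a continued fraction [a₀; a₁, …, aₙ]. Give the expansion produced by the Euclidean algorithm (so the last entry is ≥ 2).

[10; 1, 7]

87 = 10×8 + 7
8 = 1×7 + 1
7 = 7×1 + 0  (stop)
So 87/8 = [10; 1, 7].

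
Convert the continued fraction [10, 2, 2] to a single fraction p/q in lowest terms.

Fold from the inside: start with 2/1.
  2 + 1/2 = 5/2
  10 + 2/5 = 52/5

52/5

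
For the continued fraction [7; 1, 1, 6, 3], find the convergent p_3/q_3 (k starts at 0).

Using pₖ = aₖpₖ₋₁ + pₖ₋₂, qₖ = aₖqₖ₋₁ + qₖ₋₂ (with p₋₁=1, p₋₂=0, q₋₁=0, q₋₂=1):
  k=0: a=7, p=7, q=1
  k=1: a=1, p=8, q=1
  k=2: a=1, p=15, q=2
  k=3: a=6, p=98, q=13

98/13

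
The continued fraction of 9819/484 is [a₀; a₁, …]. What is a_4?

9819 = 20·484 + 139   →  a_0 = 20
484 = 3·139 + 67   →  a_1 = 3
139 = 2·67 + 5   →  a_2 = 2
67 = 13·5 + 2   →  a_3 = 13
5 = 2·2 + 1   →  a_4 = 2

2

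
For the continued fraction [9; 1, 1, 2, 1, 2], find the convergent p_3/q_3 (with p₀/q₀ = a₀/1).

48/5

Using pₖ = aₖpₖ₋₁ + pₖ₋₂, qₖ = aₖqₖ₋₁ + qₖ₋₂ (with p₋₁=1, p₋₂=0, q₋₁=0, q₋₂=1):
  k=0: a=9, p=9, q=1
  k=1: a=1, p=10, q=1
  k=2: a=1, p=19, q=2
  k=3: a=2, p=48, q=5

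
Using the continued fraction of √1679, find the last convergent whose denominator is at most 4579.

√1679 = [40; 1, 39, 1, 80, …] (period length 4).
Convergents:
  p_0/q_0 = 40/1
  p_1/q_1 = 41/1
  p_2/q_2 = 1639/40
  p_3/q_3 = 1680/41
  p_4/q_4 = 136039/3320
  p_5/q_5 = 137719/3361
  p_6/q_6 = 5507080/134399
q_5 = 3361 ≤ 4579 < 134399 = q_6, so the answer is 137719/3361.

137719/3361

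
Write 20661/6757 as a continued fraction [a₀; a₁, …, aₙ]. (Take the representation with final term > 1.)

[3; 17, 3, 14, 9]

20661 = 3×6757 + 390
6757 = 17×390 + 127
390 = 3×127 + 9
127 = 14×9 + 1
9 = 9×1 + 0  (stop)
So 20661/6757 = [3; 17, 3, 14, 9].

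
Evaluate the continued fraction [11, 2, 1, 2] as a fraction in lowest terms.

Using pₖ = aₖpₖ₋₁ + pₖ₋₂ and qₖ = aₖqₖ₋₁ + qₖ₋₂:
  k=0: a=11, p=11, q=1
  k=1: a=2, p=23, q=2
  k=2: a=1, p=34, q=3
  k=3: a=2, p=91, q=8

91/8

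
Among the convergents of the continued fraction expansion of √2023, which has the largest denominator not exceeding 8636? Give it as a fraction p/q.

182115/4049

√2023 = [44; 1, 43, 1, 88, …] (period length 4).
Convergents:
  p_0/q_0 = 44/1
  p_1/q_1 = 45/1
  p_2/q_2 = 1979/44
  p_3/q_3 = 2024/45
  p_4/q_4 = 180091/4004
  p_5/q_5 = 182115/4049
  p_6/q_6 = 8011036/178111
q_5 = 4049 ≤ 8636 < 178111 = q_6, so the answer is 182115/4049.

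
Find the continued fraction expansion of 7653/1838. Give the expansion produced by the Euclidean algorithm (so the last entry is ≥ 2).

7653 = 4×1838 + 301
1838 = 6×301 + 32
301 = 9×32 + 13
32 = 2×13 + 6
13 = 2×6 + 1
6 = 6×1 + 0  (stop)
So 7653/1838 = [4; 6, 9, 2, 2, 6].

[4; 6, 9, 2, 2, 6]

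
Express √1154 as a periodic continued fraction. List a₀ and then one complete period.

[33; 1, 32, 1, 66]

a₀ = ⌊√1154⌋ = 33.
With m₀=0, d₀=1 and mₖ₊₁ = dₖaₖ − mₖ, dₖ₊₁ = (n − mₖ₊₁²)/dₖ, aₖ₊₁ = ⌊(a₀+mₖ₊₁)/dₖ₊₁⌋:
  k=1: m=33, d=65, a=1
  k=2: m=32, d=2, a=32
  k=3: m=32, d=65, a=1
  k=4: m=33, d=1, a=66
d=1 and a=2a₀=66 at k=4, so the next step gives (m, d) = (33, 65) again — its k=1 value — and the period has length 4.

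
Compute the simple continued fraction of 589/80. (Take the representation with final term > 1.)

589 = 7*80 + 29
80 = 2*29 + 22
29 = 1*22 + 7
22 = 3*7 + 1
7 = 7*1 + 0  (stop)
So 589/80 = [7; 2, 1, 3, 7].

[7; 2, 1, 3, 7]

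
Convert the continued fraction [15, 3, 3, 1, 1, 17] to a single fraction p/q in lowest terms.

6183/404

Fold from the inside: start with 17/1.
  1 + 1/17 = 18/17
  1 + 17/18 = 35/18
  3 + 18/35 = 123/35
  3 + 35/123 = 404/123
  15 + 123/404 = 6183/404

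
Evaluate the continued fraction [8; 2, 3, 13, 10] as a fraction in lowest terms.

Fold from the inside: start with 10/1.
  13 + 1/10 = 131/10
  3 + 10/131 = 403/131
  2 + 131/403 = 937/403
  8 + 403/937 = 7899/937

7899/937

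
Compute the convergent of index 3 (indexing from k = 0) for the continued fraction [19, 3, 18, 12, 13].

12814/663

Using pₖ = aₖpₖ₋₁ + pₖ₋₂, qₖ = aₖqₖ₋₁ + qₖ₋₂ (with p₋₁=1, p₋₂=0, q₋₁=0, q₋₂=1):
  k=0: a=19, p=19, q=1
  k=1: a=3, p=58, q=3
  k=2: a=18, p=1063, q=55
  k=3: a=12, p=12814, q=663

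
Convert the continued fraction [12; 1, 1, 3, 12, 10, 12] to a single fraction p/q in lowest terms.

Using pₖ = aₖpₖ₋₁ + pₖ₋₂ and qₖ = aₖqₖ₋₁ + qₖ₋₂:
  k=0: a=12, p=12, q=1
  k=1: a=1, p=13, q=1
  k=2: a=1, p=25, q=2
  k=3: a=3, p=88, q=7
  k=4: a=12, p=1081, q=86
  k=5: a=10, p=10898, q=867
  k=6: a=12, p=131857, q=10490

131857/10490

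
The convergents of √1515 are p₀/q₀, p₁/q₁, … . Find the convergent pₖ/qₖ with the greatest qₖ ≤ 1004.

38923/1000

√1515 = [38; 1, 11, 1, 76, …] (period length 4).
Convergents:
  p_0/q_0 = 38/1
  p_1/q_1 = 39/1
  p_2/q_2 = 467/12
  p_3/q_3 = 506/13
  p_4/q_4 = 38923/1000
  p_5/q_5 = 39429/1013
q_4 = 1000 ≤ 1004 < 1013 = q_5, so the answer is 38923/1000.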